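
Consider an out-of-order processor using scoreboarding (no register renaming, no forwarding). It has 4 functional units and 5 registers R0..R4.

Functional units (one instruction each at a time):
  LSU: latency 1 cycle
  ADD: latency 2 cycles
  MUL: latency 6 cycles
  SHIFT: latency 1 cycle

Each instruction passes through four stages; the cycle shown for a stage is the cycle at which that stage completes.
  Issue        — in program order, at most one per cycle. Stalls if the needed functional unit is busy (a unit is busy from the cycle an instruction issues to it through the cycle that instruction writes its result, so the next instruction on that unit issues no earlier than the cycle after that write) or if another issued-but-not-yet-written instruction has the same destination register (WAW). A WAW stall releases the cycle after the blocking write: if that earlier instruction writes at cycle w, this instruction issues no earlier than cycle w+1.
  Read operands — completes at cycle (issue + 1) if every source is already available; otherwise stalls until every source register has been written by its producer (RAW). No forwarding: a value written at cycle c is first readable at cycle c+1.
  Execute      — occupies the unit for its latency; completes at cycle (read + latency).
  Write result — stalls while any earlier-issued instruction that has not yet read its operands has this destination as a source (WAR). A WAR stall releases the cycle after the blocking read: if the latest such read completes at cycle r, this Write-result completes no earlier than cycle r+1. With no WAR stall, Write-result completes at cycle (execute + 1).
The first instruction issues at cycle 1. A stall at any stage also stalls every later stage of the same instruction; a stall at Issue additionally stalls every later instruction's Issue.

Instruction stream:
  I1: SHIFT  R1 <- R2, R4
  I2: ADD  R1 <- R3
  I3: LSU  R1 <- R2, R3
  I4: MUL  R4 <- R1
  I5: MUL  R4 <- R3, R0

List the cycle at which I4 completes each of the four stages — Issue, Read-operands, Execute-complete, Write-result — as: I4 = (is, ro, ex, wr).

I4 = (11, 14, 20, 21)

[1] I1→SHIFT
[2] I1 RO
[3] I1 EX
[4] I1 WR R1
[5] I2→ADD
[6] I2 RO
[8] I2 EX
[9] I2 WR R1
[10] I3→LSU
[11] I3 RO · I4→MUL
[12] I3 EX
[13] I3 WR R1
[14] I4 RO
[20] I4 EX
[21] I4 WR R4
[22] I5→MUL
[23] I5 RO
[29] I5 EX
[30] I5 WR R4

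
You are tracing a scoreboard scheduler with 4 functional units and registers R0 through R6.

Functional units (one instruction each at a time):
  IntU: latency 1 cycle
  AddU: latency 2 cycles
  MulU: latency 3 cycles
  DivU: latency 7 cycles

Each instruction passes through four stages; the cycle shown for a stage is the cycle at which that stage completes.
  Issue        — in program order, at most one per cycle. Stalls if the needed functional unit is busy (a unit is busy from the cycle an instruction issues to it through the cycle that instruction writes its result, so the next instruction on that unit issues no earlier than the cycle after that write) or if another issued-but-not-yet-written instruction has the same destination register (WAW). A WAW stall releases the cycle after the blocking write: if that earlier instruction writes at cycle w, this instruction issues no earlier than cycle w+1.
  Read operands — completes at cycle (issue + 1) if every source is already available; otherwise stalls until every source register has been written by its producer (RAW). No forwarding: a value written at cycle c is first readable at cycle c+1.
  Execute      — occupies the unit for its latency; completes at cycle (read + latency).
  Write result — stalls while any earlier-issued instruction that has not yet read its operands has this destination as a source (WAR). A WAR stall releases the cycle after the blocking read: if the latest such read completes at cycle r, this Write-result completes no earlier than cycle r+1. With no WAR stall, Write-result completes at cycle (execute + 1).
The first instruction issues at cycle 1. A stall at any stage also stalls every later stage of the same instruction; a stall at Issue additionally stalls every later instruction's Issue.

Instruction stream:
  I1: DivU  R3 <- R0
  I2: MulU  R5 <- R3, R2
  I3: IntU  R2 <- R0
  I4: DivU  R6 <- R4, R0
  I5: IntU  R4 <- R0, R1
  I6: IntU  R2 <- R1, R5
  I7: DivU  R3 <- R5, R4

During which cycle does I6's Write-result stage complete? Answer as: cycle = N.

cycle = 20

cycle 1: issue I1 (DivU)
cycle 2: I1 read-ops · issue I2 (MulU)
cycle 3: issue I3 (IntU)
cycle 4: I3 read-ops
cycle 5: I3 finished on IntU
cycle 9: I1 finished on DivU
cycle 10: I1→R3
cycle 11: I2 read-ops · issue I4 (DivU)
cycle 12: I3→R2 · I4 read-ops
cycle 13: issue I5 (IntU)
cycle 14: I2 finished on MulU · I5 read-ops
cycle 15: I2→R5 · I5 finished on IntU
cycle 16: I5→R4
cycle 17: issue I6 (IntU)
cycle 18: I6 read-ops
cycle 19: I4 finished on DivU · I6 finished on IntU
cycle 20: I4→R6 · I6→R2
cycle 21: issue I7 (DivU)
cycle 22: I7 read-ops
cycle 29: I7 finished on DivU
cycle 30: I7→R3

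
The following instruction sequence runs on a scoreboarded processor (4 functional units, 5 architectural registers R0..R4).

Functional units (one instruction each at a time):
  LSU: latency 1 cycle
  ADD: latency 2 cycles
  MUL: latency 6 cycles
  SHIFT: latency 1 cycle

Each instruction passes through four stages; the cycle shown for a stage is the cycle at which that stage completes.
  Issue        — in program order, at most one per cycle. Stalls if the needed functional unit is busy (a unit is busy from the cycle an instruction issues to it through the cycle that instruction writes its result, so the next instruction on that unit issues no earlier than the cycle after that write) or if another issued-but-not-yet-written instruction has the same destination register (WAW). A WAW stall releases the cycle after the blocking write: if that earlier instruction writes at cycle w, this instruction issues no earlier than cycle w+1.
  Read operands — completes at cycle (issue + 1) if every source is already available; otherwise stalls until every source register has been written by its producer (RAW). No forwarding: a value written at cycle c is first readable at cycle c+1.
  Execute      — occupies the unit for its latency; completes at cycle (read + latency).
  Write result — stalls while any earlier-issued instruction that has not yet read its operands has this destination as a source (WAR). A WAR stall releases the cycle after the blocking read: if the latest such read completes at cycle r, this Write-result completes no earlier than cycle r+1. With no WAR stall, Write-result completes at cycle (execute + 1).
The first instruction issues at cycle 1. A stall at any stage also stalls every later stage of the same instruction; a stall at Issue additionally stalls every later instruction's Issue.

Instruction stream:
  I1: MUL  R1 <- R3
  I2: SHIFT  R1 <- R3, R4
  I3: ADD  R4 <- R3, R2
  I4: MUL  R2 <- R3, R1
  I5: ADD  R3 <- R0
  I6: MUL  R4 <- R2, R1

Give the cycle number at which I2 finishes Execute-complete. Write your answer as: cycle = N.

cycle = 12

cycle 1: I1 dispatched to MUL
cycle 2: I1 operands ready
cycle 8: I1 complete
cycle 9: R1←I1
cycle 10: I2 dispatched to SHIFT
cycle 11: I2 operands ready, I3 dispatched to ADD
cycle 12: I2 complete, I3 operands ready, I4 dispatched to MUL
cycle 13: R1←I2
cycle 14: I3 complete, I4 operands ready
cycle 15: R4←I3
cycle 16: I5 dispatched to ADD
cycle 17: I5 operands ready
cycle 19: I5 complete
cycle 20: I4 complete, R3←I5
cycle 21: R2←I4
cycle 22: I6 dispatched to MUL
cycle 23: I6 operands ready
cycle 29: I6 complete
cycle 30: R4←I6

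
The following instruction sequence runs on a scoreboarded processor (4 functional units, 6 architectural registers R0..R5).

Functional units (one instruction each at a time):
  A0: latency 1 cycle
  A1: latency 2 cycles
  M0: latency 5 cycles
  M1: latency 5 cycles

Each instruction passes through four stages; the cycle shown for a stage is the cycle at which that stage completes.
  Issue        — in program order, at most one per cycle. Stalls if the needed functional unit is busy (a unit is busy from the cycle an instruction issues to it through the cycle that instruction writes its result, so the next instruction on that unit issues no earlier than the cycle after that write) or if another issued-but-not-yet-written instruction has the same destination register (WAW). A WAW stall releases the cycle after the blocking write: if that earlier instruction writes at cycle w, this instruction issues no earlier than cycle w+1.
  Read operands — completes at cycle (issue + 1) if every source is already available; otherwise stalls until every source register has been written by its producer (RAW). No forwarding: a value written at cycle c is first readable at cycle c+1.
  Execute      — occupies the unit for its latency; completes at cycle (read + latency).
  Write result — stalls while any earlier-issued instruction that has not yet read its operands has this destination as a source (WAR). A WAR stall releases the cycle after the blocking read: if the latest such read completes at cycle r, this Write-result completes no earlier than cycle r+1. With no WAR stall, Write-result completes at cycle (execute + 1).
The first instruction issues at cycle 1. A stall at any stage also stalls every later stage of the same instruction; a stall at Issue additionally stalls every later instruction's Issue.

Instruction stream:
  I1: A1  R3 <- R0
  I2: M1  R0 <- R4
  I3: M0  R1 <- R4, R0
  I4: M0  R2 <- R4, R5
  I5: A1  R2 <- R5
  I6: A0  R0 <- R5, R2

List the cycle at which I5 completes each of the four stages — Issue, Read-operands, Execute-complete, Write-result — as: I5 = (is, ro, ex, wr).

  I1 | 1 | 2 | 4 | 5
  I2 | 2 | 3 | 8 | 9
  I3 | 3 | 10 | 15 | 16   RAW R0: wait I2 write@9
  I4 | 17 | 18 | 23 | 24   struct: M0 busy until I3 writes@16
  I5 | 25 | 26 | 28 | 29   WAW R2: wait I4 write@24
  I6 | 26 | 30 | 31 | 32   RAW R2: wait I5 write@29

I5 = (25, 26, 28, 29)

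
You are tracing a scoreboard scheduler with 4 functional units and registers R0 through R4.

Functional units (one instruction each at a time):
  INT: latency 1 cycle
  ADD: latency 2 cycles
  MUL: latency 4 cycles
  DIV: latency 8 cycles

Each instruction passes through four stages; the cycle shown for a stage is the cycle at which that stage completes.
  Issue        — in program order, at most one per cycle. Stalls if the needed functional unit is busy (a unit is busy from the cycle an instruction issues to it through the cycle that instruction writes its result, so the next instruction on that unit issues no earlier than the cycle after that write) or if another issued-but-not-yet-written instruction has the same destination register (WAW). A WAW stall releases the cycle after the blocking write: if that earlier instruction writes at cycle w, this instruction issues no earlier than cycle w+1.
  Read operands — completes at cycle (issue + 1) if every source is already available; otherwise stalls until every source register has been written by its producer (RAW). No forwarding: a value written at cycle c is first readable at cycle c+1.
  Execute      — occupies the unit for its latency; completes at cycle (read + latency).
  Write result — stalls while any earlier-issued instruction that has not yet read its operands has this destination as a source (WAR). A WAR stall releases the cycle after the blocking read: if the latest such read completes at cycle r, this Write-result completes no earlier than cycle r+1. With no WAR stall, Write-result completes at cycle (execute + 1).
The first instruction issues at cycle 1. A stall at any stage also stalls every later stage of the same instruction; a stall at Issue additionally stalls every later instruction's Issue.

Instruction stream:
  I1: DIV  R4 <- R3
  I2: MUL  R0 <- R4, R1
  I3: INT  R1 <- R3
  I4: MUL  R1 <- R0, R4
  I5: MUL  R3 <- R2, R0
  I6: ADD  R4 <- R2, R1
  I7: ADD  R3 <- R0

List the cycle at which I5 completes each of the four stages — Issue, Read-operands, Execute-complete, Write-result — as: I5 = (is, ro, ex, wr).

cycle 1: I1 dispatched to DIV
cycle 2: I1 operands ready, I2 dispatched to MUL
cycle 3: I3 dispatched to INT
cycle 4: I3 operands ready
cycle 5: I3 complete
cycle 10: I1 complete
cycle 11: R4←I1
cycle 12: I2 operands ready
cycle 13: R1←I3
cycle 16: I2 complete
cycle 17: R0←I2
cycle 18: I4 dispatched to MUL
cycle 19: I4 operands ready
cycle 23: I4 complete
cycle 24: R1←I4
cycle 25: I5 dispatched to MUL
cycle 26: I5 operands ready, I6 dispatched to ADD
cycle 27: I6 operands ready
cycle 29: I6 complete
cycle 30: I5 complete, R4←I6
cycle 31: R3←I5
cycle 32: I7 dispatched to ADD
cycle 33: I7 operands ready
cycle 35: I7 complete
cycle 36: R3←I7

I5 = (25, 26, 30, 31)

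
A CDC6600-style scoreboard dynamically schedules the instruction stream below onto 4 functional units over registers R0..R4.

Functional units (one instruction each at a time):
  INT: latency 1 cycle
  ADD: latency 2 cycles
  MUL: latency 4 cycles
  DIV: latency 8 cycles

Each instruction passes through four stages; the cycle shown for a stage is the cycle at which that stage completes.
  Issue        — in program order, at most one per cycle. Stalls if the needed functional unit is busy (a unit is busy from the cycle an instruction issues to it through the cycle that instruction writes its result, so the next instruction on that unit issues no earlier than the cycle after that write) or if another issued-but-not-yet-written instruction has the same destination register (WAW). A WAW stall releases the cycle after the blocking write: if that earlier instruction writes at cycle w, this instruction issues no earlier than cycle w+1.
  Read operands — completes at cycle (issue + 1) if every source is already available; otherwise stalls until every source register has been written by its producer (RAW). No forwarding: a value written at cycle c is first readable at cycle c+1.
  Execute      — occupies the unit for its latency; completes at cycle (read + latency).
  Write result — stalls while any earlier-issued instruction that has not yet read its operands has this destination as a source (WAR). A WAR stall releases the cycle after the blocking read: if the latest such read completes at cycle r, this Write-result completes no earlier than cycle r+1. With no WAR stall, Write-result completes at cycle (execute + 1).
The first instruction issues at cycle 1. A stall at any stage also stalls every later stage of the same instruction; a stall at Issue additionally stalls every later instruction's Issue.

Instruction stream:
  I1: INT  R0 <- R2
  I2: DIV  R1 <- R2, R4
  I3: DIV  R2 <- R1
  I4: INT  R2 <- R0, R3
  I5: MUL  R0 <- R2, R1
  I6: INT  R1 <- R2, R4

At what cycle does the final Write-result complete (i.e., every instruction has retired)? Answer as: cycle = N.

t=1  I1 dispatched to INT
t=2  I1 operands ready · I2 dispatched to DIV
t=3  I1 complete · I2 operands ready
t=4  R0←I1
t=11  I2 complete
t=12  R1←I2
t=13  I3 dispatched to DIV
t=14  I3 operands ready
t=22  I3 complete
t=23  R2←I3
t=24  I4 dispatched to INT
t=25  I4 operands ready · I5 dispatched to MUL
t=26  I4 complete
t=27  R2←I4
t=28  I5 operands ready · I6 dispatched to INT
t=29  I6 operands ready
t=30  I6 complete
t=31  R1←I6
t=32  I5 complete
t=33  R0←I5

cycle = 33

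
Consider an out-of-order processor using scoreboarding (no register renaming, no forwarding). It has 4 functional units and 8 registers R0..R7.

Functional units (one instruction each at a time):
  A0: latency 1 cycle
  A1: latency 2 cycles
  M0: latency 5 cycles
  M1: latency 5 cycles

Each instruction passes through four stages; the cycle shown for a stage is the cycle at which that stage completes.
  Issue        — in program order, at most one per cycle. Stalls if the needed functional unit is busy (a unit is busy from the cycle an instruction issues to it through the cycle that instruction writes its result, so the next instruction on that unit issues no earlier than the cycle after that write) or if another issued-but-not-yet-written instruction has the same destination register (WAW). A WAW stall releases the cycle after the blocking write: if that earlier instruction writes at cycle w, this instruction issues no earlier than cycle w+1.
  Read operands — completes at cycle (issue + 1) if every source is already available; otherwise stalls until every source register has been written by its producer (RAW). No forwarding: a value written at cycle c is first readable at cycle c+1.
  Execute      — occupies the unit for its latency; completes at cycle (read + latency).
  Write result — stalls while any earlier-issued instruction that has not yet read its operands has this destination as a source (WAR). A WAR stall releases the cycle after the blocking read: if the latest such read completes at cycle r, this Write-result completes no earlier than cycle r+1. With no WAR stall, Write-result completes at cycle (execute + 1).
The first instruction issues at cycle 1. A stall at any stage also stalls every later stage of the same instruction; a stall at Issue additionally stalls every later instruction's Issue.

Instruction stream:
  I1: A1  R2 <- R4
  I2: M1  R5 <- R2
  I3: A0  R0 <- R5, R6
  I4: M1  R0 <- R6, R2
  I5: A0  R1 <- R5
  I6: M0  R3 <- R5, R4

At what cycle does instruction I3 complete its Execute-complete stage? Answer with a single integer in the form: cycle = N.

cycle = 14

  I1 | 1 | 2 | 4 | 5
  I2 | 2 | 6 | 11 | 12   RAW R2: wait I1 write@5
  I3 | 3 | 13 | 14 | 15   RAW R5: wait I2 write@12
  I4 | 16 | 17 | 22 | 23   WAW R0: wait I3 write@15
  I5 | 17 | 18 | 19 | 20
  I6 | 18 | 19 | 24 | 25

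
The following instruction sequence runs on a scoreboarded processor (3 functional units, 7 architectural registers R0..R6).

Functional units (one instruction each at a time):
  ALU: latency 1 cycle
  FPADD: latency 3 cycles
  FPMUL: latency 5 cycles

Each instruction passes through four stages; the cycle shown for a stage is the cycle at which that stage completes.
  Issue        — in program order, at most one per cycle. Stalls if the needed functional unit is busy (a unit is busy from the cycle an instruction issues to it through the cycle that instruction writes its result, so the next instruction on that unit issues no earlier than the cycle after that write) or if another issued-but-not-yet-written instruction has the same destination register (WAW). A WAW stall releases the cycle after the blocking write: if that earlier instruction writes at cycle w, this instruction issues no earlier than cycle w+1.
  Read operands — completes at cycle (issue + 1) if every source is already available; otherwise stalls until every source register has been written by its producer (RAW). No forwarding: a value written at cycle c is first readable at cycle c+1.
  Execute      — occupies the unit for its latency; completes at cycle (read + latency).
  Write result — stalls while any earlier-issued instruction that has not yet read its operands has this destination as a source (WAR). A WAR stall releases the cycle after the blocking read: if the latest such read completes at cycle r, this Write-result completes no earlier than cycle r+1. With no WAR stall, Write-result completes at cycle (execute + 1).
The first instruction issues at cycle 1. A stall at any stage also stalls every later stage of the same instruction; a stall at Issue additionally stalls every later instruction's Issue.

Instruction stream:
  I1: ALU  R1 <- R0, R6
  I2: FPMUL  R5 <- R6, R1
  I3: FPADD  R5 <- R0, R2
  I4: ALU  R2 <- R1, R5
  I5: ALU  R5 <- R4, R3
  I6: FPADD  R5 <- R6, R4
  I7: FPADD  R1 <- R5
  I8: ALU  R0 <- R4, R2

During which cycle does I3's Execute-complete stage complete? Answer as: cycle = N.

I1: IS=1 RO=2 EX=3 WR=4
I2: IS=2 RO=5 EX=10 WR=11  [RAW R1: wait I1 write@4]
I3: IS=12 RO=13 EX=16 WR=17  [WAW R5: wait I2 write@11]
I4: IS=13 RO=18 EX=19 WR=20  [RAW R5: wait I3 write@17]
I5: IS=21 RO=22 EX=23 WR=24  [struct: ALU busy until I4 writes@20]
I6: IS=25 RO=26 EX=29 WR=30  [WAW R5: wait I5 write@24]
I7: IS=31 RO=32 EX=35 WR=36  [struct: FPADD busy until I6 writes@30]
I8: IS=32 RO=33 EX=34 WR=35

cycle = 16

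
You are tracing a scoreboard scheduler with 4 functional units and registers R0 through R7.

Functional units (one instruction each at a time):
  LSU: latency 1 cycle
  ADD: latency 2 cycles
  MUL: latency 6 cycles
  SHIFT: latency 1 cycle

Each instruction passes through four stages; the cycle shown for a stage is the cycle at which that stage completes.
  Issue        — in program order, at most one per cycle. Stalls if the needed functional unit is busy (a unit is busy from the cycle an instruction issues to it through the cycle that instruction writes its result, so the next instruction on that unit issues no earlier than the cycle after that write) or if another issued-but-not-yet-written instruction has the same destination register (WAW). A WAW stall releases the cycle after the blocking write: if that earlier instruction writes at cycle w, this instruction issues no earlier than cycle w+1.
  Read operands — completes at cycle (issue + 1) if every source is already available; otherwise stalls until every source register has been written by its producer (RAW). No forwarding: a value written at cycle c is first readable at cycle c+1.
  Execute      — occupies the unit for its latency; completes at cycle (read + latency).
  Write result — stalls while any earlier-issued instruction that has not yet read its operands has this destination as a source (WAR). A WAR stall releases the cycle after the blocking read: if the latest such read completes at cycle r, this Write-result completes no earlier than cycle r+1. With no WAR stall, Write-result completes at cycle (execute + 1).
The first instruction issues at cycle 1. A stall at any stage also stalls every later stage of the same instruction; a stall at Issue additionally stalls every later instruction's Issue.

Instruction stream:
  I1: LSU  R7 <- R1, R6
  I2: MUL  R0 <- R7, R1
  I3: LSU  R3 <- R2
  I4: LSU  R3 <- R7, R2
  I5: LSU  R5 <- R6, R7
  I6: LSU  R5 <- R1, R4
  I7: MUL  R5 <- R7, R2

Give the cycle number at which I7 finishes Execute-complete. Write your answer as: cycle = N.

[1] I1 dispatched to LSU
[2] I1 operands ready; I2 dispatched to MUL
[3] I1 complete
[4] R7←I1
[5] I2 operands ready; I3 dispatched to LSU
[6] I3 operands ready
[7] I3 complete
[8] R3←I3
[9] I4 dispatched to LSU
[10] I4 operands ready
[11] I2 complete; I4 complete
[12] R0←I2; R3←I4
[13] I5 dispatched to LSU
[14] I5 operands ready
[15] I5 complete
[16] R5←I5
[17] I6 dispatched to LSU
[18] I6 operands ready
[19] I6 complete
[20] R5←I6
[21] I7 dispatched to MUL
[22] I7 operands ready
[28] I7 complete
[29] R5←I7

cycle = 28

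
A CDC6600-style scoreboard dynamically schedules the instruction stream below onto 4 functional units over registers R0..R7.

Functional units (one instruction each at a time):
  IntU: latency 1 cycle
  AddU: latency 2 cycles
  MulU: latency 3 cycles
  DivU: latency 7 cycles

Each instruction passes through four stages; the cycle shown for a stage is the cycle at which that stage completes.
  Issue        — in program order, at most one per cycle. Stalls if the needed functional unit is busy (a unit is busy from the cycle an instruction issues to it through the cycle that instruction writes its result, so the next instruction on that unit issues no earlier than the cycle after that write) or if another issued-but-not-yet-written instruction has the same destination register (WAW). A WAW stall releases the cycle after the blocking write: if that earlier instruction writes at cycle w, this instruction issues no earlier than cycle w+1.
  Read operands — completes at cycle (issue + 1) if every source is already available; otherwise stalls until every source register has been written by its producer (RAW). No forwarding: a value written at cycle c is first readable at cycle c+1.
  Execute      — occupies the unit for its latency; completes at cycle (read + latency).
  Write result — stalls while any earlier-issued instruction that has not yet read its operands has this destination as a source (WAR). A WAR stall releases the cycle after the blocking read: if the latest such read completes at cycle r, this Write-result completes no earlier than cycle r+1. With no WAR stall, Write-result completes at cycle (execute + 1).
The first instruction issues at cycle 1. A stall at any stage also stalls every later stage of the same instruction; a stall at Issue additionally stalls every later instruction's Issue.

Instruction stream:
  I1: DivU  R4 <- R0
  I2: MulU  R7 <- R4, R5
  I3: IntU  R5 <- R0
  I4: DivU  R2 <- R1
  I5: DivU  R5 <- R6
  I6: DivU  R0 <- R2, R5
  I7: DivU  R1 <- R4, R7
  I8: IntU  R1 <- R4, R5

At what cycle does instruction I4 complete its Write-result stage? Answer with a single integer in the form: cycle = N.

cycle = 20

cycle 1: issue I1 (DivU)
cycle 2: I1 read-ops; issue I2 (MulU)
cycle 3: issue I3 (IntU)
cycle 4: I3 read-ops
cycle 5: I3 finished on IntU
cycle 9: I1 finished on DivU
cycle 10: I1→R4
cycle 11: I2 read-ops; issue I4 (DivU)
cycle 12: I3→R5; I4 read-ops
cycle 14: I2 finished on MulU
cycle 15: I2→R7
cycle 19: I4 finished on DivU
cycle 20: I4→R2
cycle 21: issue I5 (DivU)
cycle 22: I5 read-ops
cycle 29: I5 finished on DivU
cycle 30: I5→R5
cycle 31: issue I6 (DivU)
cycle 32: I6 read-ops
cycle 39: I6 finished on DivU
cycle 40: I6→R0
cycle 41: issue I7 (DivU)
cycle 42: I7 read-ops
cycle 49: I7 finished on DivU
cycle 50: I7→R1
cycle 51: issue I8 (IntU)
cycle 52: I8 read-ops
cycle 53: I8 finished on IntU
cycle 54: I8→R1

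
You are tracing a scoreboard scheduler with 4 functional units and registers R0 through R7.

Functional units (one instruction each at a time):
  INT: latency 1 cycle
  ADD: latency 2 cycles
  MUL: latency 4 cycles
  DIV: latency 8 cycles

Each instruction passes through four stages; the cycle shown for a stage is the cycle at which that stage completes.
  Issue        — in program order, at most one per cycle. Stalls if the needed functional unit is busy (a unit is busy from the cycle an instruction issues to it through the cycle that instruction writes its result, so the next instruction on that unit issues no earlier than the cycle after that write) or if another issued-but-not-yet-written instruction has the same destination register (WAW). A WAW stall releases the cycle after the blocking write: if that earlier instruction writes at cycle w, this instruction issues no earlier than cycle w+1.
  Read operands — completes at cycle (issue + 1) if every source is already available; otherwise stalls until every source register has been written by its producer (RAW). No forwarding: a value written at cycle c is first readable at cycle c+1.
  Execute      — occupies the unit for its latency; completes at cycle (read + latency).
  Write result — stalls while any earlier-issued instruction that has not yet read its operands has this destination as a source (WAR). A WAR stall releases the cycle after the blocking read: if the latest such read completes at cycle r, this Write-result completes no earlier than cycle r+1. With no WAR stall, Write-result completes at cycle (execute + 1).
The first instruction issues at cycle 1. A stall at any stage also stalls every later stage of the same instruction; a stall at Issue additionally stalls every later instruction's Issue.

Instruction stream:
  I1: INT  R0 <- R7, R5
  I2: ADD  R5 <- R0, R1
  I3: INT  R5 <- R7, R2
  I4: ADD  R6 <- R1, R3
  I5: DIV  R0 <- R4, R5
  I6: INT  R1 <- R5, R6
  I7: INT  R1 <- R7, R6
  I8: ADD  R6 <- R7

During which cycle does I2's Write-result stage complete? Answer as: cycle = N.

cycle = 8

[1] I1 issues→INT
[2] I1 reads · I2 issues→ADD
[3] I1 exec-done
[4] I1 writes R0
[5] I2 reads
[7] I2 exec-done
[8] I2 writes R5
[9] I3 issues→INT
[10] I3 reads · I4 issues→ADD
[11] I3 exec-done · I4 reads · I5 issues→DIV
[12] I3 writes R5
[13] I4 exec-done · I5 reads · I6 issues→INT
[14] I4 writes R6
[15] I6 reads
[16] I6 exec-done
[17] I6 writes R1
[18] I7 issues→INT
[19] I7 reads · I8 issues→ADD
[20] I7 exec-done · I8 reads
[21] I5 exec-done · I7 writes R1
[22] I5 writes R0 · I8 exec-done
[23] I8 writes R6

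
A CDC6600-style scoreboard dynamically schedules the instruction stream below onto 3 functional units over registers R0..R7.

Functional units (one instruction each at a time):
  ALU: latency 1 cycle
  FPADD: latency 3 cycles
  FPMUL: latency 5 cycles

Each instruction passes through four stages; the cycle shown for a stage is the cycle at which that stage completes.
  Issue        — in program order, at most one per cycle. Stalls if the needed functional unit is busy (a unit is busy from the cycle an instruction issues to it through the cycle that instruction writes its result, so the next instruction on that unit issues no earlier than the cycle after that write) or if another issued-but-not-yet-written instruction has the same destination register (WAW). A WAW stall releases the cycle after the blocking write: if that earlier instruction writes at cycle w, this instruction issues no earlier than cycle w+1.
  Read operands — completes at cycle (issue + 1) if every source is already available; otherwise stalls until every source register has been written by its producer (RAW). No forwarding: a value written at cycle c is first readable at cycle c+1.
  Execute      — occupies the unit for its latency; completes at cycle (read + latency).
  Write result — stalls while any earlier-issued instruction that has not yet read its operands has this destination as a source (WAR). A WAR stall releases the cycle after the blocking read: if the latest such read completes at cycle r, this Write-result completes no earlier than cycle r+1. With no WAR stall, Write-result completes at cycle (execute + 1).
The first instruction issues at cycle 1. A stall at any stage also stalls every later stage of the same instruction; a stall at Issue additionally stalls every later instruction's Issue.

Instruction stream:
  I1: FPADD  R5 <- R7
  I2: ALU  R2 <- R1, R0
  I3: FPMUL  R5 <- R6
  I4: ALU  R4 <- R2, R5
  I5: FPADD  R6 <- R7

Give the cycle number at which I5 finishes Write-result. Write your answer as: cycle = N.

cycle = 14

[1] I1 dispatched to FPADD
[2] I1 operands ready; I2 dispatched to ALU
[3] I2 operands ready
[4] I2 complete
[5] I1 complete; R2←I2
[6] R5←I1
[7] I3 dispatched to FPMUL
[8] I3 operands ready; I4 dispatched to ALU
[9] I5 dispatched to FPADD
[10] I5 operands ready
[13] I3 complete; I5 complete
[14] R5←I3; R6←I5
[15] I4 operands ready
[16] I4 complete
[17] R4←I4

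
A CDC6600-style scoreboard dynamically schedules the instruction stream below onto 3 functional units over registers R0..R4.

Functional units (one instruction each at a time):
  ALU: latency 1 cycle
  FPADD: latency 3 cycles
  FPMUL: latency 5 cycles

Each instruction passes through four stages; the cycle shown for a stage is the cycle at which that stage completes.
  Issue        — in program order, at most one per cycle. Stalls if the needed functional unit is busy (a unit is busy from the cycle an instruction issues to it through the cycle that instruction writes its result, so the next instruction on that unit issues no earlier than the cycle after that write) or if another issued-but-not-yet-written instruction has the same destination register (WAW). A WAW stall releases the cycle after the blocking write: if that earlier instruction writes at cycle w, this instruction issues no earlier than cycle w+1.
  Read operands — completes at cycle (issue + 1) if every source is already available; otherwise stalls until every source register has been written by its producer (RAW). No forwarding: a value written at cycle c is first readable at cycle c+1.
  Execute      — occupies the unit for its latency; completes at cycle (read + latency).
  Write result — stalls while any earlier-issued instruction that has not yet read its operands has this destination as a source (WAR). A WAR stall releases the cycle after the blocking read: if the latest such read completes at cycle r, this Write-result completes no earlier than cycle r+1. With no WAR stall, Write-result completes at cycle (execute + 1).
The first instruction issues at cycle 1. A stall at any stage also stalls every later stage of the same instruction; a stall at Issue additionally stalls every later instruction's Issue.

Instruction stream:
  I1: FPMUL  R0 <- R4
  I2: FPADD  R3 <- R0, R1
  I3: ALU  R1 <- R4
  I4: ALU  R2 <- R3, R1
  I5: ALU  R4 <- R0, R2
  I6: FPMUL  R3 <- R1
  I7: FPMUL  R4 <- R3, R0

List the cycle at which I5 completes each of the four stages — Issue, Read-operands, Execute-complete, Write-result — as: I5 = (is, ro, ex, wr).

[1] issue I1 (FPMUL)
[2] I1 read-ops, issue I2 (FPADD)
[3] issue I3 (ALU)
[4] I3 read-ops
[5] I3 finished on ALU
[7] I1 finished on FPMUL
[8] I1→R0
[9] I2 read-ops
[10] I3→R1
[11] issue I4 (ALU)
[12] I2 finished on FPADD
[13] I2→R3
[14] I4 read-ops
[15] I4 finished on ALU
[16] I4→R2
[17] issue I5 (ALU)
[18] I5 read-ops, issue I6 (FPMUL)
[19] I5 finished on ALU, I6 read-ops
[20] I5→R4
[24] I6 finished on FPMUL
[25] I6→R3
[26] issue I7 (FPMUL)
[27] I7 read-ops
[32] I7 finished on FPMUL
[33] I7→R4

I5 = (17, 18, 19, 20)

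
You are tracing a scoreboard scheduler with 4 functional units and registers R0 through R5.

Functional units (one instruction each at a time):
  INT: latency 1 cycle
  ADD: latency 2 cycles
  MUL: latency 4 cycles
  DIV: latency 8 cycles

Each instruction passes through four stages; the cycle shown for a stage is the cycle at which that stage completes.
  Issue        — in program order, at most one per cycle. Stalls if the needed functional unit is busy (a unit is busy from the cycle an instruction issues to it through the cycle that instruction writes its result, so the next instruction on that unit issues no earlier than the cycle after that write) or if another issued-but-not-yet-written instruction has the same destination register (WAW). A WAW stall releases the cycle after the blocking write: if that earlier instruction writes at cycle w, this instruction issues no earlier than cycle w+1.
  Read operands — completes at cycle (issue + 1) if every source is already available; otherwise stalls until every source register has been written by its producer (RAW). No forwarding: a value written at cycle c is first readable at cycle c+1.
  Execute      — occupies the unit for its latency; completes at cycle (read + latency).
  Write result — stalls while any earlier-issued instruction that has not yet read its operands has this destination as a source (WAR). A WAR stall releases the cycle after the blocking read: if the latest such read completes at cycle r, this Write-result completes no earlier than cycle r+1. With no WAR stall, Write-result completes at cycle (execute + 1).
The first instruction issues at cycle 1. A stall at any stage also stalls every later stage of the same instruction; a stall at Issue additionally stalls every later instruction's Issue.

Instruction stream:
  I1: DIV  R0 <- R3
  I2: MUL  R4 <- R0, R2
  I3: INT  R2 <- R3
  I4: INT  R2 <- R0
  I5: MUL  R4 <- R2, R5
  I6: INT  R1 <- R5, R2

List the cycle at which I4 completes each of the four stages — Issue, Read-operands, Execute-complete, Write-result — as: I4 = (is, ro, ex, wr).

I4 = (14, 15, 16, 17)

cycle 1: I1→DIV
cycle 2: I1 RO, I2→MUL
cycle 3: I3→INT
cycle 4: I3 RO
cycle 5: I3 EX
cycle 10: I1 EX
cycle 11: I1 WR R0
cycle 12: I2 RO
cycle 13: I3 WR R2
cycle 14: I4→INT
cycle 15: I4 RO
cycle 16: I2 EX, I4 EX
cycle 17: I2 WR R4, I4 WR R2
cycle 18: I5→MUL
cycle 19: I5 RO, I6→INT
cycle 20: I6 RO
cycle 21: I6 EX
cycle 22: I6 WR R1
cycle 23: I5 EX
cycle 24: I5 WR R4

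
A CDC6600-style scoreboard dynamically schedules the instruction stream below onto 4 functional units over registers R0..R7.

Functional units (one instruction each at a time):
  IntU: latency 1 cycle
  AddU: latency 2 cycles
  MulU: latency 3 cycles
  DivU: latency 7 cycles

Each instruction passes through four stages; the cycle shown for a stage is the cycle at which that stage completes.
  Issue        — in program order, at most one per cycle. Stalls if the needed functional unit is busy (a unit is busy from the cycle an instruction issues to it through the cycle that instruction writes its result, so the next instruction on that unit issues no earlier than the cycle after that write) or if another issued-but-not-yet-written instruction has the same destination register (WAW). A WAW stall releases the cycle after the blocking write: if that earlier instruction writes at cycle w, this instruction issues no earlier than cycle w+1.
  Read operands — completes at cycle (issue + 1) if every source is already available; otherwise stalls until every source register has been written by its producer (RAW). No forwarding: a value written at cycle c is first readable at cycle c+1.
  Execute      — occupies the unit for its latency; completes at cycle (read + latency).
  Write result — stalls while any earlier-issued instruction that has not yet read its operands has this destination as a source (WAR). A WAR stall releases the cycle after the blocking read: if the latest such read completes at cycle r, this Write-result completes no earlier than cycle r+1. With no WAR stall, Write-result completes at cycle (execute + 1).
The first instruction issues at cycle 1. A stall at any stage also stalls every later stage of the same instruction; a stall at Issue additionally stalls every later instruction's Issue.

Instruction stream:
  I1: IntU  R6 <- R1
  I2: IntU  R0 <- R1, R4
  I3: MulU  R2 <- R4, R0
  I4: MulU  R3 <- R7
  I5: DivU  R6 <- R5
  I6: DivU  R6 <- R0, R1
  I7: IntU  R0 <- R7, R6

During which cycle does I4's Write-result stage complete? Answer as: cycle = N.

cycle = 19

I1 -> (1, 2, 3, 4)
I2 -> (5, 6, 7, 8)  // struct: IntU busy until I1 writes@4
I3 -> (6, 9, 12, 13)  // RAW R0: wait I2 write@8
I4 -> (14, 15, 18, 19)  // struct: MulU busy until I3 writes@13
I5 -> (15, 16, 23, 24)
I6 -> (25, 26, 33, 34)  // struct: DivU busy until I5 writes@24
I7 -> (26, 35, 36, 37)  // RAW R6: wait I6 write@34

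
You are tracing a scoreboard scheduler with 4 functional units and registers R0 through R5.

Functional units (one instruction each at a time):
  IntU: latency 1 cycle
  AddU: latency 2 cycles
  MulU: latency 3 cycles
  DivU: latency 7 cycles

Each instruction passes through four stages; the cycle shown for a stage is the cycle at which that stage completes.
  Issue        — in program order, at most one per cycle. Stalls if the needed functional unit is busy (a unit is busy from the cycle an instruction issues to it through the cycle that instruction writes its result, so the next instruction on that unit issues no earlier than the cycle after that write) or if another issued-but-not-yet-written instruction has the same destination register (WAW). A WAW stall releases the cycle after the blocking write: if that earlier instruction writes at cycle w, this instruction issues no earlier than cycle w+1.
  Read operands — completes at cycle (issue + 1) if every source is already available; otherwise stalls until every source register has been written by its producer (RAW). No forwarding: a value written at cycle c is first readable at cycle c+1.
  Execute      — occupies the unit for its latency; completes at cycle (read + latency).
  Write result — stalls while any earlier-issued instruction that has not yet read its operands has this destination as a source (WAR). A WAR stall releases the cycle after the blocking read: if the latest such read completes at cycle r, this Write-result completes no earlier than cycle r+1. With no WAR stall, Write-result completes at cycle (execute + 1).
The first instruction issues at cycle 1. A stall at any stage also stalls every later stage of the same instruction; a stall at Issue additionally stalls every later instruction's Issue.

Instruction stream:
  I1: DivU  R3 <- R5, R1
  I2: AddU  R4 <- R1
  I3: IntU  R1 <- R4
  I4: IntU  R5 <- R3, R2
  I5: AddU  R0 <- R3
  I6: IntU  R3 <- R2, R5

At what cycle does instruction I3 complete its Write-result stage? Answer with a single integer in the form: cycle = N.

1) issue 1, read 2, done 9, write 10
2) issue 2, read 3, done 5, write 6
3) issue 3, read 7, done 8, write 9  <RAW R4: wait I2 write@6>
4) issue 10, read 11, done 12, write 13  <struct: IntU busy until I3 writes@9>
5) issue 11, read 12, done 14, write 15
6) issue 14, read 15, done 16, write 17  <struct: IntU busy until I4 writes@13>

cycle = 9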